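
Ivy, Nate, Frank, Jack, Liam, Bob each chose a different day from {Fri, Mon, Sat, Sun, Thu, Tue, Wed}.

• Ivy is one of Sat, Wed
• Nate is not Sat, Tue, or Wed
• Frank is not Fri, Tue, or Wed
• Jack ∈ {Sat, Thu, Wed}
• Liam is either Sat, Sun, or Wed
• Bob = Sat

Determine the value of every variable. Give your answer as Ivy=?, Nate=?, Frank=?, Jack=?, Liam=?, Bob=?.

Ivy=Wed, Nate=Fri, Frank=Mon, Jack=Thu, Liam=Sun, Bob=Sat

Bob must be Sat (only option left). So Ivy, Frank, Jack, Liam can't be Sat.
Ivy must be Wed (only option left). So Jack, Liam can't be Wed.
Jack must be Thu (only option left). Remove Thu from Nate, Frank.
Liam has just one choice, so Liam = Sun. Eliminate Sun elsewhere: Nate, Frank.
Frank's domain is down to {Mon}, so Frank = Mon. Eliminate Mon elsewhere: Nate.
Nate must be Fri (only option left).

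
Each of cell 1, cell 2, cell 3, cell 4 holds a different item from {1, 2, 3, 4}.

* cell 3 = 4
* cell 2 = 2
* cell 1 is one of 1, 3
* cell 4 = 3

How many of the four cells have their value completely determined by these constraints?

4

cell 2 must be 2 (only option left).
cell 3 must be 4 (only option left).
cell 4 must be 3 (only option left). Remove 3 from cell 1.
cell 1's domain is down to {1}, so cell 1 = 1.
Every cell is fixed: cell 1=1, cell 2=2, cell 3=4, cell 4=3. That makes 4.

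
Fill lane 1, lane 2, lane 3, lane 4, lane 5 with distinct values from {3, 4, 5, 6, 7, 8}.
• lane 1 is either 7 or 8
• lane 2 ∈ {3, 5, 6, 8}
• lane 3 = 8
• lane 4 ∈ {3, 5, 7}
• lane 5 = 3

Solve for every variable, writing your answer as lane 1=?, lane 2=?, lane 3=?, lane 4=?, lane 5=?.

lane 1=7, lane 2=6, lane 3=8, lane 4=5, lane 5=3

lane 3's domain is down to {8}, so lane 3 = 8. Eliminate 8 elsewhere: lane 1, lane 2.
That leaves lane 5 = 3. Strike 3 from lane 2, lane 4.
lane 1 has just one choice, so lane 1 = 7. Eliminate 7 elsewhere: lane 4.
lane 4 has just one choice, so lane 4 = 5. Remove 5 from lane 2.
That leaves lane 2 = 6.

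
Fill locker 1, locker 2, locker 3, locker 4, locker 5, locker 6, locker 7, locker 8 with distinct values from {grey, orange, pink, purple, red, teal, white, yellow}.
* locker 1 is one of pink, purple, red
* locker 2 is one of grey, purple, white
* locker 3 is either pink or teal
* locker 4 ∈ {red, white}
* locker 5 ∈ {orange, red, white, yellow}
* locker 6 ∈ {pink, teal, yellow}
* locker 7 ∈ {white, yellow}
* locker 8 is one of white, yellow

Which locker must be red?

Among the 8 variables, grey fits only locker 2 (and all 8 values in {grey, orange, pink, purple, red, teal, white, yellow} must be used), so locker 2 = grey.
Among the 7 still-open variables, orange fits only locker 5 (and all 7 values in {orange, pink, purple, red, teal, white, yellow} must be used), so locker 5 = orange.
The 6 still-open variables together cover exactly {pink, purple, red, teal, white, yellow} — 6 values for 6 variables — and purple appears only in locker 1's list, so locker 1 = purple.
The 5 still-open variables draw from only 5 values {pink, red, teal, white, yellow}, so each is used; only locker 4 can be red, hence locker 4 = red.

locker 4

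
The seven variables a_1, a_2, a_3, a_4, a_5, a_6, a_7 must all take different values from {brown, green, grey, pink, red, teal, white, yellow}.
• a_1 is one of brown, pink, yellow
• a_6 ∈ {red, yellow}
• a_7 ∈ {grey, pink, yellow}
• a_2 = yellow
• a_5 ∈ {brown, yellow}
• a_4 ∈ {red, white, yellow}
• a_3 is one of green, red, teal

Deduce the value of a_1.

pink

a_2's domain is down to {yellow}, so a_2 = yellow. Remove yellow from a_1, a_4, a_5, a_6, a_7.
a_5 must be brown (only option left). Remove brown from a_1.
So a_1 = pink.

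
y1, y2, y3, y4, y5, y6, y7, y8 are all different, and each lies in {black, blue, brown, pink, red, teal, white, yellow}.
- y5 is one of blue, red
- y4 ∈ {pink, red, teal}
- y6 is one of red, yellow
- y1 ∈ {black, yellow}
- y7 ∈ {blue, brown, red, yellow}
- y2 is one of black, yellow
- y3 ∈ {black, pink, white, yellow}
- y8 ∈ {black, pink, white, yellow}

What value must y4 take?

teal

The 8 variables together cover exactly {black, blue, brown, pink, red, teal, white, yellow} — 8 values for 8 variables — and brown appears only in y7's list, so y7 = brown.
The 7 still-open variables draw from only 7 values {black, blue, pink, red, teal, white, yellow}, so each is used; only y5 can be blue, hence y5 = blue.
The 6 still-open variables together cover exactly {black, pink, red, teal, white, yellow} — 6 values for 6 variables — and teal appears only in y4's list, so y4 = teal.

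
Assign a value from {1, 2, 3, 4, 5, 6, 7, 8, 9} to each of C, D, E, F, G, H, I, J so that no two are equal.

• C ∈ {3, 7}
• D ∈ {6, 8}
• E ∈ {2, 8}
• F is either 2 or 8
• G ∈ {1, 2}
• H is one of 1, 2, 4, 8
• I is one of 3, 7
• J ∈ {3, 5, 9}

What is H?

C and I share exactly the 2 values {3, 7}; by pigeonhole those values go to them, so strike 3, 7 from J.
The 2 variables E and F are confined to {2, 8}, which locks those values in; drop them from D, G, H.
D has just one choice, so D = 6.
G must be 1 (only option left). Eliminate 1 elsewhere: H.
So H = 4.

4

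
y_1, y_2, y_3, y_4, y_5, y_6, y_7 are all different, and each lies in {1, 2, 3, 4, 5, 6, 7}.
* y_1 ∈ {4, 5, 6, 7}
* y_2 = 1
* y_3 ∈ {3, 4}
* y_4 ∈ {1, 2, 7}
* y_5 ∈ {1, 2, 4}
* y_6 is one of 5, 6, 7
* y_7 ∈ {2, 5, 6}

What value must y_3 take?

y_2 has just one choice, so y_2 = 1. Eliminate 1 elsewhere: y_4, y_5.
The 6 still-open variables together cover exactly {2, 3, 4, 5, 6, 7} — 6 values for 6 variables — and 3 appears only in y_3's list, so y_3 = 3.

3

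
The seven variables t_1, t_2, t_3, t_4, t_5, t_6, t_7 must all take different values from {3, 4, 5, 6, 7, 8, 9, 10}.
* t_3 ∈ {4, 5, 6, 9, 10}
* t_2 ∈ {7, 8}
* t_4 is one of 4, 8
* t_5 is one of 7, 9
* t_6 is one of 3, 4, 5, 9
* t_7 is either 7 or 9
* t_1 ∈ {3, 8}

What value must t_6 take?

5

t_5 and t_7 share exactly the 2 values {7, 9}; by pigeonhole those values go to them, so strike 7, 9 from t_2, t_3, t_6.
t_2's domain is down to {8}, so t_2 = 8. Strike 8 from t_1, t_4.
t_4 has just one choice, so t_4 = 4. Eliminate 4 elsewhere: t_3, t_6.
t_1 has just one choice, so t_1 = 3. Remove 3 from t_6.
So t_6 = 5.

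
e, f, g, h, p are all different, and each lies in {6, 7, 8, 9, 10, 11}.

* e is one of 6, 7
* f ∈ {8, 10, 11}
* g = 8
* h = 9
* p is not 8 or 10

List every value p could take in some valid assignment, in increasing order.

g has just one choice, so g = 8. Eliminate 8 elsewhere: f.
h has just one choice, so h = 9. Remove 9 from p.
No further eliminations apply; p can still be any of 6, 7, 11.

6, 7, 11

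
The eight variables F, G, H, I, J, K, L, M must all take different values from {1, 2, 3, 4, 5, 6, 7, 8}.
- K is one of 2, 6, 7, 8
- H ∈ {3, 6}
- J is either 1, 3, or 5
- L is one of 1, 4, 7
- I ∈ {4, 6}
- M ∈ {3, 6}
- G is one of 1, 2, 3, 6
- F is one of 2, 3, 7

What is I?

The 8 variables draw from only 8 values {1, 2, 3, 4, 5, 6, 7, 8}, so each is used; only J can be 5, hence J = 5.
Among the 7 still-open variables, 8 fits only K (and all 7 values in {1, 2, 3, 4, 6, 7, 8} must be used), so K = 8.
H and M between them cover only {3, 6} — a naked pair. Remove those values from F, G, I.
So I = 4.

4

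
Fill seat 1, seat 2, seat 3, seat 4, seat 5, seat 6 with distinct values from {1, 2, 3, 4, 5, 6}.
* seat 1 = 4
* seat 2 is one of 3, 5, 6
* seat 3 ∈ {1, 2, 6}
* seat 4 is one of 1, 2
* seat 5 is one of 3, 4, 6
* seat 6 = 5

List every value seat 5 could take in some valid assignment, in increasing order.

seat 1's domain is down to {4}, so seat 1 = 4. Strike 4 from seat 5.
That leaves seat 6 = 5. So seat 2 can't be 5.
seat 2 and seat 5 between them cover only {3, 6} — a naked pair. Remove those values from seat 3.
No further eliminations apply; seat 5 can still be any of 3, 6.

3, 6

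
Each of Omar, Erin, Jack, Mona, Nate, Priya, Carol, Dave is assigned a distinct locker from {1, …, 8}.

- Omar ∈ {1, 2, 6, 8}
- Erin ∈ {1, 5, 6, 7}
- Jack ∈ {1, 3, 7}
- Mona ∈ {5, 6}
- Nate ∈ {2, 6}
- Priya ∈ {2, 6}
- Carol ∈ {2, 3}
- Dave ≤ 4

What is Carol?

3

The 8 variables together cover exactly {1, 2, 3, 4, 5, 6, 7, 8} — 8 values for 8 variables — and 4 appears only in Dave's list, so Dave = 4.
The 7 still-open variables draw from only 7 values {1, 2, 3, 5, 6, 7, 8}, so each is used; only Omar can be 8, hence Omar = 8.
Nate and Priya share exactly the 2 values {2, 6}; by pigeonhole those values go to them, so strike 2, 6 from Erin, Mona, Carol.
So Carol = 3.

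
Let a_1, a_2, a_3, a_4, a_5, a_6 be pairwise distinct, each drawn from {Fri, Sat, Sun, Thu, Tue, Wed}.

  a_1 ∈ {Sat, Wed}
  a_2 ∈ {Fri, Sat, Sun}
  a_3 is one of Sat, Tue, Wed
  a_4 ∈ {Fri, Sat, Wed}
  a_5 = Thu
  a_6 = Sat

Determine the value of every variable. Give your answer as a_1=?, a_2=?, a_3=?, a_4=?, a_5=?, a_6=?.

a_5's domain is down to {Thu}, so a_5 = Thu.
a_6 must be Sat (only option left). Remove Sat from a_1, a_2, a_3, a_4.
a_1 has just one choice, so a_1 = Wed. Strike Wed from a_3, a_4.
a_3 has just one choice, so a_3 = Tue.
a_4 has just one choice, so a_4 = Fri. Remove Fri from a_2.
a_2 has just one choice, so a_2 = Sun.

a_1=Wed, a_2=Sun, a_3=Tue, a_4=Fri, a_5=Thu, a_6=Sat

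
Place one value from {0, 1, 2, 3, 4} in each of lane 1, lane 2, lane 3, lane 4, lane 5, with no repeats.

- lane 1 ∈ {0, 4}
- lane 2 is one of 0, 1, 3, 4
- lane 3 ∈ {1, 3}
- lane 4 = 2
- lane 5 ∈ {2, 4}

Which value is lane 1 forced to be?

0

lane 4's domain is down to {2}, so lane 4 = 2. So lane 5 can't be 2.
lane 5's domain is down to {4}, so lane 5 = 4. Remove 4 from lane 1, lane 2.
So lane 1 = 0.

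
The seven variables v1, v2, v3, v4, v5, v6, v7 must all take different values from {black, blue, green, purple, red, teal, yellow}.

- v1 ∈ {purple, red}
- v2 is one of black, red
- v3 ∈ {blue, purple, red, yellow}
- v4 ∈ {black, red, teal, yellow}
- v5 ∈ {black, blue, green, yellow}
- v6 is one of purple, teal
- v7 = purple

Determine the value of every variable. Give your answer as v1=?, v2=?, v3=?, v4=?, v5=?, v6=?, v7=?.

v1=red, v2=black, v3=blue, v4=yellow, v5=green, v6=teal, v7=purple

v7 must be purple (only option left). Strike purple from v1, v3, v6.
v1's domain is down to {red}, so v1 = red. Strike red from v2, v3, v4.
v2 must be black (only option left). Eliminate black elsewhere: v4, v5.
v6 must be teal (only option left). Eliminate teal elsewhere: v4.
v4's domain is down to {yellow}, so v4 = yellow. So v3, v5 can't be yellow.
v3 has just one choice, so v3 = blue. Strike blue from v5.
That leaves v5 = green.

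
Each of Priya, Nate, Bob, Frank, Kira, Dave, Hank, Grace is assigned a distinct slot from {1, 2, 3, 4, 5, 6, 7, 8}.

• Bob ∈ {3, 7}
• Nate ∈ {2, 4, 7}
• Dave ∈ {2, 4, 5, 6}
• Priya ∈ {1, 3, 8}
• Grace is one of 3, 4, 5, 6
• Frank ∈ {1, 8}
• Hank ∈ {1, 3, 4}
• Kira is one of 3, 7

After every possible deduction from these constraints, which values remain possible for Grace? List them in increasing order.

5, 6

The 2 variables Bob and Kira are confined to {3, 7}, which locks those values in; drop them from Priya, Nate, Hank, Grace.
Priya and Frank share exactly the 2 values {1, 8}; by pigeonhole those values go to them, so strike 1, 8 from Hank.
That leaves Hank = 4. Strike 4 from Nate, Dave, Grace.
That leaves Nate = 2. Strike 2 from Dave.
No further eliminations apply; Grace can still be any of 5, 6.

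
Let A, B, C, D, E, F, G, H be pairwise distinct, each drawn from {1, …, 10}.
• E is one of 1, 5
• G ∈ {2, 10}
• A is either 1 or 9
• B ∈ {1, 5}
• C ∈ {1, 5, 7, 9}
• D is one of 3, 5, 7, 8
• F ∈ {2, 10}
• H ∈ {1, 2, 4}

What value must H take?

The 2 variables B and E are confined to {1, 5}, which locks those values in; drop them from A, C, D, H.
A has just one choice, so A = 9. Eliminate 9 elsewhere: C.
C must be 7 (only option left). Eliminate 7 elsewhere: D.
F and G share exactly the 2 values {2, 10}; by pigeonhole those values go to them, so strike 2, 10 from H.
So H = 4.

4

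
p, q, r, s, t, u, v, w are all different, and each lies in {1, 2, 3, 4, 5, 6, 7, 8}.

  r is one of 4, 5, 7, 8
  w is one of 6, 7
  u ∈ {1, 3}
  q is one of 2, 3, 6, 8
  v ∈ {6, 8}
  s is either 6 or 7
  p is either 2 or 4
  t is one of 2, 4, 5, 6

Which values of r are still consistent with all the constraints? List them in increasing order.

4, 5

Among the 8 variables, 1 fits only u (and all 8 values in {1, 2, 3, 4, 5, 6, 7, 8} must be used), so u = 1.
The 7 still-open variables together cover exactly {2, 3, 4, 5, 6, 7, 8} — 7 values for 7 variables — and 3 appears only in q's list, so q = 3.
s and w between them cover only {6, 7} — a naked pair. Remove those values from r, t, v.
That leaves v = 8. So r can't be 8.
No further eliminations apply; r can still be any of 4, 5.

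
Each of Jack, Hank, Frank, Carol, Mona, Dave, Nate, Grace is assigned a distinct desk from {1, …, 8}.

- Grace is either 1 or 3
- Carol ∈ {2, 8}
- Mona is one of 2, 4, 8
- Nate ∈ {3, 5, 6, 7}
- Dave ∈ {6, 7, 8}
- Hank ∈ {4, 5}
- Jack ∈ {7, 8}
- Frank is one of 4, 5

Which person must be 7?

The 8 variables together cover exactly {1, 2, 3, 4, 5, 6, 7, 8} — 8 values for 8 variables — and 1 appears only in Grace's list, so Grace = 1.
The 7 still-open variables together cover exactly {2, 3, 4, 5, 6, 7, 8} — 7 values for 7 variables — and 3 appears only in Nate's list, so Nate = 3.
The 6 still-open variables draw from only 6 values {2, 4, 5, 6, 7, 8}, so each is used; only Dave can be 6, hence Dave = 6.
The 5 still-open variables draw from only 5 values {2, 4, 5, 7, 8}, so each is used; only Jack can be 7, hence Jack = 7.

Jack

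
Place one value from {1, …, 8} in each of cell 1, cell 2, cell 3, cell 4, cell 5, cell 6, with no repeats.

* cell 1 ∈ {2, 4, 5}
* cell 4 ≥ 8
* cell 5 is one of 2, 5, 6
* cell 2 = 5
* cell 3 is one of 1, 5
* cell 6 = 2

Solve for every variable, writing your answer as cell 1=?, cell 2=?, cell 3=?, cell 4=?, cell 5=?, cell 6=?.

cell 1=4, cell 2=5, cell 3=1, cell 4=8, cell 5=6, cell 6=2

cell 2 has just one choice, so cell 2 = 5. Strike 5 from cell 1, cell 3, cell 5.
cell 3's domain is down to {1}, so cell 3 = 1.
cell 4's domain is down to {8}, so cell 4 = 8.
cell 6 has just one choice, so cell 6 = 2. So cell 1, cell 5 can't be 2.
cell 1's domain is down to {4}, so cell 1 = 4.
cell 5 has just one choice, so cell 5 = 6.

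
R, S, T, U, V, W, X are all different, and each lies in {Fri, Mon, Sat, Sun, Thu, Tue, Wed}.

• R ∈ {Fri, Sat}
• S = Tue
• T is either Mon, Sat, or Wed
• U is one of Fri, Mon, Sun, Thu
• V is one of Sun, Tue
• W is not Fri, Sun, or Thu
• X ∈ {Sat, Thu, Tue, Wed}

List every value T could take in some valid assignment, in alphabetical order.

Mon, Sat, Wed

S's domain is down to {Tue}, so S = Tue. So V, W, X can't be Tue.
V has just one choice, so V = Sun. Remove Sun from U.
No further eliminations apply; T can still be any of Mon, Sat, Wed.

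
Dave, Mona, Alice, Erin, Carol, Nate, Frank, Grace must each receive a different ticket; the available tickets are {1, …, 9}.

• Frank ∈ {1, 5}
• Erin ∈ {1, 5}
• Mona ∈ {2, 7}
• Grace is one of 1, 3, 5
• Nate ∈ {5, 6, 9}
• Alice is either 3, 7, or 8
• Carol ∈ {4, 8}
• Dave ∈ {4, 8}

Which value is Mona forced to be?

2

Dave and Carol between them cover only {4, 8} — a naked pair. Remove those values from Alice.
Erin and Frank between them cover only {1, 5} — a naked pair. Remove those values from Nate, Grace.
Grace must be 3 (only option left). So Alice can't be 3.
Alice's domain is down to {7}, so Alice = 7. Remove 7 from Mona.
So Mona = 2.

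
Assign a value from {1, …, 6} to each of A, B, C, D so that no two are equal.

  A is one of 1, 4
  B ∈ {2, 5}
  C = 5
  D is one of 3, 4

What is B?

2

C must be 5 (only option left). So B can't be 5.
So B = 2.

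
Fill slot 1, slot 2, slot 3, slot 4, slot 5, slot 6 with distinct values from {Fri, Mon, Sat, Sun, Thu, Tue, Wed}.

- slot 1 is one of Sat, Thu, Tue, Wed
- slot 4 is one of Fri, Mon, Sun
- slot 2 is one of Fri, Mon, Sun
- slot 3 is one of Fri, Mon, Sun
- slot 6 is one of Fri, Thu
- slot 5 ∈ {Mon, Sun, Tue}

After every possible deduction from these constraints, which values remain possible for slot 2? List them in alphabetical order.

The 3 variables slot 2, slot 3, slot 4 are confined to {Fri, Mon, Sun}, which locks those values in; drop them from slot 5, slot 6.
slot 5 has just one choice, so slot 5 = Tue. Strike Tue from slot 1.
slot 6 has just one choice, so slot 6 = Thu. Eliminate Thu elsewhere: slot 1.
No further eliminations apply; slot 2 can still be any of Fri, Mon, Sun.

Fri, Mon, Sun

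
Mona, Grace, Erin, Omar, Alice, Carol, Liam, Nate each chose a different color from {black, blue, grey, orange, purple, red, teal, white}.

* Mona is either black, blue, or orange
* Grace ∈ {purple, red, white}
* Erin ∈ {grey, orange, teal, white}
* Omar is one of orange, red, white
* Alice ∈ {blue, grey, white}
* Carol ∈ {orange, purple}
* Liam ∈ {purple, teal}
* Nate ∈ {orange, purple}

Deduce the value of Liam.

The 8 variables together cover exactly {black, blue, grey, orange, purple, red, teal, white} — 8 values for 8 variables — and black appears only in Mona's list, so Mona = black.
The 7 still-open variables draw from only 7 values {blue, grey, orange, purple, red, teal, white}, so each is used; only Alice can be blue, hence Alice = blue.
The 6 still-open variables together cover exactly {grey, orange, purple, red, teal, white} — 6 values for 6 variables — and grey appears only in Erin's list, so Erin = grey.
Among the 5 still-open variables, teal fits only Liam (and all 5 values in {orange, purple, red, teal, white} must be used), so Liam = teal.

teal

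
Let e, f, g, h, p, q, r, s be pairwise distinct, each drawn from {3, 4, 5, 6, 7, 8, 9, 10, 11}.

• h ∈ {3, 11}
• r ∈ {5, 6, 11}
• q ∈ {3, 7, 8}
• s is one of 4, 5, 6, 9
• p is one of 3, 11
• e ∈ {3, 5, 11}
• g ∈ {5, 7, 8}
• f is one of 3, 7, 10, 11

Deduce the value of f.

10

h and p between them cover only {3, 11} — a naked pair. Remove those values from e, f, q, r.
e has just one choice, so e = 5. Eliminate 5 elsewhere: g, r, s.
That leaves r = 6. Remove 6 from s.
g and q between them cover only {7, 8} — a naked pair. Remove those values from f.
So f = 10.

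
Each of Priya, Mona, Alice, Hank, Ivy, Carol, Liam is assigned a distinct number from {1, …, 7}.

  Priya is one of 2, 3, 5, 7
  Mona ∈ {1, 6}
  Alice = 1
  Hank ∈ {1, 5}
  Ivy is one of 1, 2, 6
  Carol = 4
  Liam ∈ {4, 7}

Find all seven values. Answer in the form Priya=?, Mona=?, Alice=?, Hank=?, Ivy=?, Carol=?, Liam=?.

Priya=3, Mona=6, Alice=1, Hank=5, Ivy=2, Carol=4, Liam=7

Alice must be 1 (only option left). Remove 1 from Mona, Hank, Ivy.
Hank must be 5 (only option left). Strike 5 from Priya.
Carol must be 4 (only option left). Strike 4 from Liam.
That leaves Liam = 7. Remove 7 from Priya.
That leaves Mona = 6. Eliminate 6 elsewhere: Ivy.
Ivy's domain is down to {2}, so Ivy = 2. Eliminate 2 elsewhere: Priya.
Priya has just one choice, so Priya = 3.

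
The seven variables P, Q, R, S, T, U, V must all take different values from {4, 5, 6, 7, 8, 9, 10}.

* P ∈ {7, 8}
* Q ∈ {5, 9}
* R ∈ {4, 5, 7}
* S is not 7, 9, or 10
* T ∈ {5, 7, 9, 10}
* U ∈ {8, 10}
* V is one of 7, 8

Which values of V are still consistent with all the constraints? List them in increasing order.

7, 8

Among the 7 variables, 6 fits only S (and all 7 values in {4, 5, 6, 7, 8, 9, 10} must be used), so S = 6.
The 6 still-open variables draw from only 6 values {4, 5, 7, 8, 9, 10}, so each is used; only R can be 4, hence R = 4.
P and V share exactly the 2 values {7, 8}; by pigeonhole those values go to them, so strike 7, 8 from T, U.
That leaves U = 10. Remove 10 from T.
No further eliminations apply; V can still be any of 7, 8.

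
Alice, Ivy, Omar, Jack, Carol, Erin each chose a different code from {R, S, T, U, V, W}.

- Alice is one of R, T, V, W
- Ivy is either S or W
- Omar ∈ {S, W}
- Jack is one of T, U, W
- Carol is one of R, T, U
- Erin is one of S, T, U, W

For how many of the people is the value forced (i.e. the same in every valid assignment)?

2

Among the 6 variables, V fits only Alice (and all 6 values in {R, S, T, U, V, W} must be used), so Alice = V.
Among the 5 still-open variables, R fits only Carol (and all 5 values in {R, S, T, U, W} must be used), so Carol = R.
The 2 variables Ivy and Omar are confined to {S, W}, which locks those values in; drop them from Jack, Erin.
Determined: Alice=V, Carol=R. The other people each still have more than one consistent value. That makes 2.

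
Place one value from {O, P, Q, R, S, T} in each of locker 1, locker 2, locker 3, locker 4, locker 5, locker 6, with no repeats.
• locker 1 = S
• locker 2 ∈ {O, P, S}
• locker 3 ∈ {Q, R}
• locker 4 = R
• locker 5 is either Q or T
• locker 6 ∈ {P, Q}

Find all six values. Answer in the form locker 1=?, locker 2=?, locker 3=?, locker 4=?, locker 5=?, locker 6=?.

locker 1 must be S (only option left). Strike S from locker 2.
locker 4's domain is down to {R}, so locker 4 = R. Eliminate R elsewhere: locker 3.
locker 3 has just one choice, so locker 3 = Q. Eliminate Q elsewhere: locker 5, locker 6.
locker 5 must be T (only option left).
locker 6 has just one choice, so locker 6 = P. So locker 2 can't be P.
That leaves locker 2 = O.

locker 1=S, locker 2=O, locker 3=Q, locker 4=R, locker 5=T, locker 6=P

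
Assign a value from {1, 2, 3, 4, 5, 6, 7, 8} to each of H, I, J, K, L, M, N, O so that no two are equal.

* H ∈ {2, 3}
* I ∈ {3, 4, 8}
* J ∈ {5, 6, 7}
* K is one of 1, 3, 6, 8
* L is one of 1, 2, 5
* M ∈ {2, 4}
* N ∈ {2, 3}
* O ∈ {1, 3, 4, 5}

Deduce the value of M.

4

The 8 variables together cover exactly {1, 2, 3, 4, 5, 6, 7, 8} — 8 values for 8 variables — and 7 appears only in J's list, so J = 7.
Among the 7 still-open variables, 6 fits only K (and all 7 values in {1, 2, 3, 4, 5, 6, 8} must be used), so K = 6.
The 6 still-open variables together cover exactly {1, 2, 3, 4, 5, 8} — 6 values for 6 variables — and 8 appears only in I's list, so I = 8.
The 2 variables H and N are confined to {2, 3}, which locks those values in; drop them from L, M, O.
So M = 4.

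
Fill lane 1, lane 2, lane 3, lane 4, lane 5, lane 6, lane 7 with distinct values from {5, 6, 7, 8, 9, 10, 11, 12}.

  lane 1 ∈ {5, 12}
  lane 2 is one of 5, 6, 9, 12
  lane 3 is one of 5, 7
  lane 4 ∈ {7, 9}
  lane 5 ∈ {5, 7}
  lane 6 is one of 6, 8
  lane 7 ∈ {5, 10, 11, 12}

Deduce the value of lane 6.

lane 3 and lane 5 between them cover only {5, 7} — a naked pair. Remove those values from lane 1, lane 2, lane 4, lane 7.
lane 1 has just one choice, so lane 1 = 12. Eliminate 12 elsewhere: lane 2, lane 7.
lane 4 must be 9 (only option left). Strike 9 from lane 2.
lane 2 must be 6 (only option left). Eliminate 6 elsewhere: lane 6.
So lane 6 = 8.

8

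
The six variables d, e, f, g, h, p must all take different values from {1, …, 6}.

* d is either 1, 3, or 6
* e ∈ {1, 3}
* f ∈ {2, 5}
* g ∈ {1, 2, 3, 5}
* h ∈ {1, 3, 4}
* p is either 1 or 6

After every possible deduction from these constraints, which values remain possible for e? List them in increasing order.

1, 3

The 6 variables draw from only 6 values {1, 2, 3, 4, 5, 6}, so each is used; only h can be 4, hence h = 4.
d, e, p share exactly the 3 values {1, 3, 6}; by pigeonhole those values go to them, so strike 1, 3, 6 from g.
No further eliminations apply; e can still be any of 1, 3.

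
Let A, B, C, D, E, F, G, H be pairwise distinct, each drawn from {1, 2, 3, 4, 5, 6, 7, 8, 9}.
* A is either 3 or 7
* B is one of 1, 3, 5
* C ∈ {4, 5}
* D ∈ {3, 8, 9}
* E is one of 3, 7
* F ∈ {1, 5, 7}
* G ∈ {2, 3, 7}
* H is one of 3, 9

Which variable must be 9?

Among the 8 variables, 2 fits only G (and all 8 values in {1, 2, 3, 4, 5, 7, 8, 9} must be used), so G = 2.
Among the 7 still-open variables, 4 fits only C (and all 7 values in {1, 3, 4, 5, 7, 8, 9} must be used), so C = 4.
The 6 still-open variables together cover exactly {1, 3, 5, 7, 8, 9} — 6 values for 6 variables — and 8 appears only in D's list, so D = 8.
The 5 still-open variables draw from only 5 values {1, 3, 5, 7, 9}, so each is used; only H can be 9, hence H = 9.

H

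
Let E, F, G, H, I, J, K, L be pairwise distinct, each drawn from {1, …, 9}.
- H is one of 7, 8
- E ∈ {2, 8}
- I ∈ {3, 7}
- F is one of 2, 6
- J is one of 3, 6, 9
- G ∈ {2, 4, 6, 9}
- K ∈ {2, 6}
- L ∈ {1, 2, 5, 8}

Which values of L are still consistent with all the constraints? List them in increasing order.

1, 5

F and K share exactly the 2 values {2, 6}; by pigeonhole those values go to them, so strike 2, 6 from E, G, J, L.
E's domain is down to {8}, so E = 8. Eliminate 8 elsewhere: H, L.
That leaves H = 7. Eliminate 7 elsewhere: I.
I has just one choice, so I = 3. Strike 3 from J.
J's domain is down to {9}, so J = 9. Strike 9 from G.
G has just one choice, so G = 4.
No further eliminations apply; L can still be any of 1, 5.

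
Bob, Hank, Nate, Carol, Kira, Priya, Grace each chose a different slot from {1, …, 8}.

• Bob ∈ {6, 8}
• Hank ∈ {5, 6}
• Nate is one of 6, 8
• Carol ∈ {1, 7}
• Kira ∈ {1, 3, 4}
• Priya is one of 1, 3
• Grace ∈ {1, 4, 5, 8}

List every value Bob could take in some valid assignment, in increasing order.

6, 8

Among the 7 variables, 7 fits only Carol (and all 7 values in {1, 3, 4, 5, 6, 7, 8} must be used), so Carol = 7.
Bob and Nate between them cover only {6, 8} — a naked pair. Remove those values from Hank, Grace.
Hank has just one choice, so Hank = 5. Eliminate 5 elsewhere: Grace.
No further eliminations apply; Bob can still be any of 6, 8.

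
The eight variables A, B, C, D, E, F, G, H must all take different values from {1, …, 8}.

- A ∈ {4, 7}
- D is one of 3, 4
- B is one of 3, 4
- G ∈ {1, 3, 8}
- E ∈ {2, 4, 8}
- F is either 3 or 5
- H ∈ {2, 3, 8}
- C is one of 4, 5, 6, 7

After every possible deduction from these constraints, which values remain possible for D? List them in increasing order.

3, 4

The 8 variables draw from only 8 values {1, 2, 3, 4, 5, 6, 7, 8}, so each is used; only G can be 1, hence G = 1.
Among the 7 still-open variables, 6 fits only C (and all 7 values in {2, 3, 4, 5, 6, 7, 8} must be used), so C = 6.
The 6 still-open variables draw from only 6 values {2, 3, 4, 5, 7, 8}, so each is used; only F can be 5, hence F = 5.
The 5 still-open variables together cover exactly {2, 3, 4, 7, 8} — 5 values for 5 variables — and 7 appears only in A's list, so A = 7.
The 2 variables B and D are confined to {3, 4}, which locks those values in; drop them from E, H.
No further eliminations apply; D can still be any of 3, 4.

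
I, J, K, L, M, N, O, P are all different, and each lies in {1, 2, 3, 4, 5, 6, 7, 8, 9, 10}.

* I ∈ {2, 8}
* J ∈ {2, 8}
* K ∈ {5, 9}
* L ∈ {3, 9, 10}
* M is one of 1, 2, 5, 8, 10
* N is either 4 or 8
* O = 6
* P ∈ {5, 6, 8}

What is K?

9

O's domain is down to {6}, so O = 6. Eliminate 6 elsewhere: P.
I and J share exactly the 2 values {2, 8}; by pigeonhole those values go to them, so strike 2, 8 from M, N, P.
N has just one choice, so N = 4.
That leaves P = 5. Remove 5 from K, M.
So K = 9.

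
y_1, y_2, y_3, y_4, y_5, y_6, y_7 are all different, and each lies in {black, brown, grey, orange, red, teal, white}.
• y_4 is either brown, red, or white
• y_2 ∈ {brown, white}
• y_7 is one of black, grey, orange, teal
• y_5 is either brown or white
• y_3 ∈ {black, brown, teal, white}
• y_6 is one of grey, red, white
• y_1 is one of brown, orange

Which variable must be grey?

y_6

The 2 variables y_2 and y_5 are confined to {brown, white}, which locks those values in; drop them from y_1, y_3, y_4, y_6.
y_1 must be orange (only option left). Strike orange from y_7.
That leaves y_4 = red. Strike red from y_6.
So grey goes to y_6.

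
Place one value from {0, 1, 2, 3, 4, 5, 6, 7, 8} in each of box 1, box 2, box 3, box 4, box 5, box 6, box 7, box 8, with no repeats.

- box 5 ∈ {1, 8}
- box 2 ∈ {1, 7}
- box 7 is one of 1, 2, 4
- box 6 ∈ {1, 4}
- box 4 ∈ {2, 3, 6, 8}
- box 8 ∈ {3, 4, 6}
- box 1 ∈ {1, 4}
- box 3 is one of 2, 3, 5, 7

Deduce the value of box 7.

Among the 8 variables, 5 fits only box 3 (and all 8 values in {1, 2, 3, 4, 5, 6, 7, 8} must be used), so box 3 = 5.
The 7 still-open variables draw from only 7 values {1, 2, 3, 4, 6, 7, 8}, so each is used; only box 2 can be 7, hence box 2 = 7.
box 1 and box 6 between them cover only {1, 4} — a naked pair. Remove those values from box 5, box 7, box 8.
So box 7 = 2.

2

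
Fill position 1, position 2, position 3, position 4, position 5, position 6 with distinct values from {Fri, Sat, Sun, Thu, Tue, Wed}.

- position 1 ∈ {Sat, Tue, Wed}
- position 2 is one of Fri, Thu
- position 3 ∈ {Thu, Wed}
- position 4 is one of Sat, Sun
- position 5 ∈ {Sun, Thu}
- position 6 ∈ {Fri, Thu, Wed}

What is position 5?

Among the 6 variables, Tue fits only position 1 (and all 6 values in {Fri, Sat, Sun, Thu, Tue, Wed} must be used), so position 1 = Tue.
The 5 still-open variables draw from only 5 values {Fri, Sat, Sun, Thu, Wed}, so each is used; only position 4 can be Sat, hence position 4 = Sat.
The 4 still-open variables draw from only 4 values {Fri, Sun, Thu, Wed}, so each is used; only position 5 can be Sun, hence position 5 = Sun.

Sun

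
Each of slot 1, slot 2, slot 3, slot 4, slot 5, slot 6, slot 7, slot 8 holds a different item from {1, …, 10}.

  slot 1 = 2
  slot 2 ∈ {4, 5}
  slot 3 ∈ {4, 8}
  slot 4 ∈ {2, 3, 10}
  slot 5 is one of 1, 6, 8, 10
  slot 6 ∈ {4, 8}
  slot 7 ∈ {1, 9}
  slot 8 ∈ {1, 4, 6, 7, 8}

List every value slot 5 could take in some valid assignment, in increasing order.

slot 1 has just one choice, so slot 1 = 2. Remove 2 from slot 4.
slot 3 and slot 6 share exactly the 2 values {4, 8}; by pigeonhole those values go to them, so strike 4, 8 from slot 2, slot 5, slot 8.
slot 2's domain is down to {5}, so slot 2 = 5.
No further eliminations apply; slot 5 can still be any of 1, 6, 10.

1, 6, 10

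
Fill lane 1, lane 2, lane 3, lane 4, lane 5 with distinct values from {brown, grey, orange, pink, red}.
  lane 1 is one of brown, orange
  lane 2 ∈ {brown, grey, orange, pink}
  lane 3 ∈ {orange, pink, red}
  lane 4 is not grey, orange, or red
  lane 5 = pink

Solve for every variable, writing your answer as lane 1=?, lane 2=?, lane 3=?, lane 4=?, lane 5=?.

lane 1=orange, lane 2=grey, lane 3=red, lane 4=brown, lane 5=pink

lane 5 must be pink (only option left). Eliminate pink elsewhere: lane 2, lane 3, lane 4.
lane 4 has just one choice, so lane 4 = brown. Remove brown from lane 1, lane 2.
lane 1 must be orange (only option left). So lane 2, lane 3 can't be orange.
That leaves lane 2 = grey.
lane 3's domain is down to {red}, so lane 3 = red.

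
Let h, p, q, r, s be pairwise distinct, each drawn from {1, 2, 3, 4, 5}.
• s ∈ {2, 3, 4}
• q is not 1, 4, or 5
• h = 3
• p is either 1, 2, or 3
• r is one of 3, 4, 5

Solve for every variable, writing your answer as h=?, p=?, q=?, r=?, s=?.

h has just one choice, so h = 3. Strike 3 from p, q, r, s.
q has just one choice, so q = 2. Remove 2 from p, s.
s has just one choice, so s = 4. So r can't be 4.
p must be 1 (only option left).
r's domain is down to {5}, so r = 5.

h=3, p=1, q=2, r=5, s=4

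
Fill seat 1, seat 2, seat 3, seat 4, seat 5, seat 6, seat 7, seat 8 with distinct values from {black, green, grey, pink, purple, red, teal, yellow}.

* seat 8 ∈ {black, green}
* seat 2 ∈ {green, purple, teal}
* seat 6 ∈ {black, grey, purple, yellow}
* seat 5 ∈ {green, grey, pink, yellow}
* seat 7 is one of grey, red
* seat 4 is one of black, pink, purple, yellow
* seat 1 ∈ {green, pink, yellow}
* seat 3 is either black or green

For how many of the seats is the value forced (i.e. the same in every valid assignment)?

The 8 variables together cover exactly {black, green, grey, pink, purple, red, teal, yellow} — 8 values for 8 variables — and red appears only in seat 7's list, so seat 7 = red.
The 7 still-open variables together cover exactly {black, green, grey, pink, purple, teal, yellow} — 7 values for 7 variables — and teal appears only in seat 2's list, so seat 2 = teal.
seat 3 and seat 8 share exactly the 2 values {black, green}; by pigeonhole those values go to them, so strike black, green from seat 1, seat 4, seat 5, seat 6.
Determined: seat 2=teal, seat 7=red. The other seats each still have more than one consistent value. That makes 2.

2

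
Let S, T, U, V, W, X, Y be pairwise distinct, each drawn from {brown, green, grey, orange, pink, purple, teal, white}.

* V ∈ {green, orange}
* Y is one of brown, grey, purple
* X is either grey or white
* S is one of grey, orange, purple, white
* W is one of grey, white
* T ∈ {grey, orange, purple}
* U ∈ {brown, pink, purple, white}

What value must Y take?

The 7 variables draw from only 7 values {brown, green, grey, orange, pink, purple, white}, so each is used; only V can be green, hence V = green.
The 6 still-open variables draw from only 6 values {brown, grey, orange, pink, purple, white}, so each is used; only U can be pink, hence U = pink.
Among the 5 still-open variables, brown fits only Y (and all 5 values in {brown, grey, orange, purple, white} must be used), so Y = brown.

brown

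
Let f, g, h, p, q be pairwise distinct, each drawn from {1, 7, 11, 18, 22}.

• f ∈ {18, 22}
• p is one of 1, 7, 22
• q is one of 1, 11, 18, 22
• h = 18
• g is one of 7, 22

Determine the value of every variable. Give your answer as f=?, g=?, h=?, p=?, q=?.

h's domain is down to {18}, so h = 18. Remove 18 from f, q.
f has just one choice, so f = 22. Strike 22 from g, p, q.
g's domain is down to {7}, so g = 7. So p can't be 7.
p has just one choice, so p = 1. So q can't be 1.
q must be 11 (only option left).

f=22, g=7, h=18, p=1, q=11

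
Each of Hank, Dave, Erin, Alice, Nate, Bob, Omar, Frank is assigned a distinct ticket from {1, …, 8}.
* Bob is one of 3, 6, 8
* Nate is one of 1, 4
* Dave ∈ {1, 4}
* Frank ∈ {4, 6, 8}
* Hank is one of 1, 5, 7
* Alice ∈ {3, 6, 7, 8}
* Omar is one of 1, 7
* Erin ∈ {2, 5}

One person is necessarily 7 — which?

Among the 8 variables, 2 fits only Erin (and all 8 values in {1, 2, 3, 4, 5, 6, 7, 8} must be used), so Erin = 2.
Among the 7 still-open variables, 5 fits only Hank (and all 7 values in {1, 3, 4, 5, 6, 7, 8} must be used), so Hank = 5.
Dave and Nate share exactly the 2 values {1, 4}; by pigeonhole those values go to them, so strike 1, 4 from Omar, Frank.
So 7 goes to Omar.

Omar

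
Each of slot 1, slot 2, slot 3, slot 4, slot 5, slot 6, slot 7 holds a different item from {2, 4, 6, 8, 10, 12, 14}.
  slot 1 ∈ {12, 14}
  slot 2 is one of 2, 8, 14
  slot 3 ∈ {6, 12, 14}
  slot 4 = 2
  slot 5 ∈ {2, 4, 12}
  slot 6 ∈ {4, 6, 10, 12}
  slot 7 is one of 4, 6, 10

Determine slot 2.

8

slot 4 has just one choice, so slot 4 = 2. Eliminate 2 elsewhere: slot 2, slot 5.
Among the 6 still-open variables, 8 fits only slot 2 (and all 6 values in {4, 6, 8, 10, 12, 14} must be used), so slot 2 = 8.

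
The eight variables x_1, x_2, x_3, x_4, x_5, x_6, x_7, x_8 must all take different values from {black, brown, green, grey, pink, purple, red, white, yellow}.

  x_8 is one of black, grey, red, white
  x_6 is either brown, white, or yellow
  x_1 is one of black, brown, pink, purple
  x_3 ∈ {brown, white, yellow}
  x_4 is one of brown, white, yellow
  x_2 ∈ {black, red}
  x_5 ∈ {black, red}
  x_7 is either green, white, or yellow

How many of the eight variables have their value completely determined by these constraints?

x_2 and x_5 between them cover only {black, red} — a naked pair. Remove those values from x_1, x_8.
x_3, x_4, x_6 between them cover only {brown, white, yellow} — a naked triple. Remove those values from x_1, x_7, x_8.
x_7 has just one choice, so x_7 = green.
x_8's domain is down to {grey}, so x_8 = grey.
Determined: x_7=green, x_8=grey. The other variables each still have more than one consistent value. That makes 2.

2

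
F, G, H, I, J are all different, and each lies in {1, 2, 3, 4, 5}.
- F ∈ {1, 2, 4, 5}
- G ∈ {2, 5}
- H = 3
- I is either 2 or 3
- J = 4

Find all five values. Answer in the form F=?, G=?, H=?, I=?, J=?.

F=1, G=5, H=3, I=2, J=4

H has just one choice, so H = 3. So I can't be 3.
I must be 2 (only option left). Remove 2 from F, G.
J has just one choice, so J = 4. Remove 4 from F.
G has just one choice, so G = 5. Remove 5 from F.
That leaves F = 1.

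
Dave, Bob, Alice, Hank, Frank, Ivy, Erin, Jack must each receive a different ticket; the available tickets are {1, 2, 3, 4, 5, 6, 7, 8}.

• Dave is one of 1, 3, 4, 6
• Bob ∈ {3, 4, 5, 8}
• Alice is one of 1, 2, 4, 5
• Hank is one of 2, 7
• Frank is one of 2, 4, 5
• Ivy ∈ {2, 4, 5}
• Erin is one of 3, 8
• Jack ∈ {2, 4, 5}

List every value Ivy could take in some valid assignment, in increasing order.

The 8 variables together cover exactly {1, 2, 3, 4, 5, 6, 7, 8} — 8 values for 8 variables — and 6 appears only in Dave's list, so Dave = 6.
The 7 still-open variables draw from only 7 values {1, 2, 3, 4, 5, 7, 8}, so each is used; only Alice can be 1, hence Alice = 1.
Among the 6 still-open variables, 7 fits only Hank (and all 6 values in {2, 3, 4, 5, 7, 8} must be used), so Hank = 7.
Frank, Ivy, Jack between them cover only {2, 4, 5} — a naked triple. Remove those values from Bob.
No further eliminations apply; Ivy can still be any of 2, 4, 5.

2, 4, 5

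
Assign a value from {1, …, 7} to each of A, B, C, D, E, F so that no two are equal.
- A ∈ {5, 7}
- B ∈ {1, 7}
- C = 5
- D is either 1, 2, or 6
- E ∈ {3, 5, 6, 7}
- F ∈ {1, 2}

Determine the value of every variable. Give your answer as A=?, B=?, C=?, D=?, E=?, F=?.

C must be 5 (only option left). Strike 5 from A, E.
A has just one choice, so A = 7. Remove 7 from B, E.
B's domain is down to {1}, so B = 1. So D, F can't be 1.
F's domain is down to {2}, so F = 2. Strike 2 from D.
D's domain is down to {6}, so D = 6. So E can't be 6.
That leaves E = 3.

A=7, B=1, C=5, D=6, E=3, F=2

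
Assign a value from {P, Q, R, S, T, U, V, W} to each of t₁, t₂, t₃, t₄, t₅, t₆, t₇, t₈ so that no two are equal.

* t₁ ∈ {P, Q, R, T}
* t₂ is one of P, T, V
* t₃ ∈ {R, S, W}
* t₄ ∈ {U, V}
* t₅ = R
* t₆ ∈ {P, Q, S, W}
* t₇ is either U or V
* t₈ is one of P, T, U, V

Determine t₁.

Q

t₅'s domain is down to {R}, so t₅ = R. Eliminate R elsewhere: t₁, t₃.
t₄ and t₇ share exactly the 2 values {U, V}; by pigeonhole those values go to them, so strike U, V from t₂, t₈.
t₂ and t₈ share exactly the 2 values {P, T}; by pigeonhole those values go to them, so strike P, T from t₁, t₆.
So t₁ = Q.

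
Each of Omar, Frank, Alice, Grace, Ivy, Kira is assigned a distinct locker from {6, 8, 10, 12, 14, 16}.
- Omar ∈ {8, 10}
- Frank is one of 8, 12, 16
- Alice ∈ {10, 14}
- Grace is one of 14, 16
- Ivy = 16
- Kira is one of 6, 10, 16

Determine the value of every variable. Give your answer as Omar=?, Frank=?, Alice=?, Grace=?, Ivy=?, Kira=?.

Omar=8, Frank=12, Alice=10, Grace=14, Ivy=16, Kira=6

Ivy has just one choice, so Ivy = 16. Strike 16 from Frank, Grace, Kira.
Grace has just one choice, so Grace = 14. So Alice can't be 14.
Alice must be 10 (only option left). Strike 10 from Omar, Kira.
That leaves Kira = 6.
That leaves Omar = 8. So Frank can't be 8.
That leaves Frank = 12.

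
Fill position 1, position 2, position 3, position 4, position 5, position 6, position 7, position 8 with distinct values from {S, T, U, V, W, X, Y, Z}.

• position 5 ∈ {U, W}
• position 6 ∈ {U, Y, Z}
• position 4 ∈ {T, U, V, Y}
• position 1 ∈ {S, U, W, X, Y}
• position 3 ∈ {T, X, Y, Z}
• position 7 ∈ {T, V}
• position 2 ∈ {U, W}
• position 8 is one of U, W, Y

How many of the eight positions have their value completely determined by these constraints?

4

The 8 variables draw from only 8 values {S, T, U, V, W, X, Y, Z}, so each is used; only position 1 can be S, hence position 1 = S.
The 7 still-open variables draw from only 7 values {T, U, V, W, X, Y, Z}, so each is used; only position 3 can be X, hence position 3 = X.
The 6 still-open variables draw from only 6 values {T, U, V, W, Y, Z}, so each is used; only position 6 can be Z, hence position 6 = Z.
position 2 and position 5 between them cover only {U, W} — a naked pair. Remove those values from position 4, position 8.
position 8 must be Y (only option left). Eliminate Y elsewhere: position 4.
Determined: position 1=S, position 3=X, position 6=Z, position 8=Y. The other positions each still have more than one consistent value. That makes 4.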